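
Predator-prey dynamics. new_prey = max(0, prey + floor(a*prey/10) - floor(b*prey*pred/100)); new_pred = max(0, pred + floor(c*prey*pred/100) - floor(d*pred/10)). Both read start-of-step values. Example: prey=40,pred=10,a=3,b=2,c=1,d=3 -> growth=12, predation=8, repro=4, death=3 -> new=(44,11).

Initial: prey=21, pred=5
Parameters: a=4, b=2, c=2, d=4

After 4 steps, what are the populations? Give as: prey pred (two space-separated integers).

Answer: 59 9

Derivation:
Step 1: prey: 21+8-2=27; pred: 5+2-2=5
Step 2: prey: 27+10-2=35; pred: 5+2-2=5
Step 3: prey: 35+14-3=46; pred: 5+3-2=6
Step 4: prey: 46+18-5=59; pred: 6+5-2=9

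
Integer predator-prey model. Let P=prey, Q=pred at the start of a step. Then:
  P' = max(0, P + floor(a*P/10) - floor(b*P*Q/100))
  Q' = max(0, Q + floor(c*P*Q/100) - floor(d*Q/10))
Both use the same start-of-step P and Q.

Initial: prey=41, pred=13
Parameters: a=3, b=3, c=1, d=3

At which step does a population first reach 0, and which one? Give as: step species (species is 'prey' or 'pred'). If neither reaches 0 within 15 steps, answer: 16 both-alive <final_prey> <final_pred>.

Answer: 16 both-alive 27 6

Derivation:
Step 1: prey: 41+12-15=38; pred: 13+5-3=15
Step 2: prey: 38+11-17=32; pred: 15+5-4=16
Step 3: prey: 32+9-15=26; pred: 16+5-4=17
Step 4: prey: 26+7-13=20; pred: 17+4-5=16
Step 5: prey: 20+6-9=17; pred: 16+3-4=15
Step 6: prey: 17+5-7=15; pred: 15+2-4=13
Step 7: prey: 15+4-5=14; pred: 13+1-3=11
Step 8: prey: 14+4-4=14; pred: 11+1-3=9
Step 9: prey: 14+4-3=15; pred: 9+1-2=8
Step 10: prey: 15+4-3=16; pred: 8+1-2=7
Step 11: prey: 16+4-3=17; pred: 7+1-2=6
Step 12: prey: 17+5-3=19; pred: 6+1-1=6
Step 13: prey: 19+5-3=21; pred: 6+1-1=6
Step 14: prey: 21+6-3=24; pred: 6+1-1=6
Step 15: prey: 24+7-4=27; pred: 6+1-1=6
No extinction within 15 steps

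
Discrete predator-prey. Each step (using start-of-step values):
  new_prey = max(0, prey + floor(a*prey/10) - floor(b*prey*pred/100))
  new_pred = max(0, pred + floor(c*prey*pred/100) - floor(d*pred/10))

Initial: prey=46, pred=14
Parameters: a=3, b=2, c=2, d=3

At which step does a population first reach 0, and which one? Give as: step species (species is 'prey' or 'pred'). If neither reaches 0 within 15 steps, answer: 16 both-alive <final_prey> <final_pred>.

Answer: 5 prey

Derivation:
Step 1: prey: 46+13-12=47; pred: 14+12-4=22
Step 2: prey: 47+14-20=41; pred: 22+20-6=36
Step 3: prey: 41+12-29=24; pred: 36+29-10=55
Step 4: prey: 24+7-26=5; pred: 55+26-16=65
Step 5: prey: 5+1-6=0; pred: 65+6-19=52
First extinction: prey at step 5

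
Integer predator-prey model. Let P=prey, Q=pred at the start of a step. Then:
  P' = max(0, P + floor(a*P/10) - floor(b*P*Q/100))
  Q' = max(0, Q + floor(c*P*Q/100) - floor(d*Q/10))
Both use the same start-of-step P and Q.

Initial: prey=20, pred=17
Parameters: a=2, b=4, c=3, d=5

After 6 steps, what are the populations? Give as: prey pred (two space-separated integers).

Answer: 2 2

Derivation:
Step 1: prey: 20+4-13=11; pred: 17+10-8=19
Step 2: prey: 11+2-8=5; pred: 19+6-9=16
Step 3: prey: 5+1-3=3; pred: 16+2-8=10
Step 4: prey: 3+0-1=2; pred: 10+0-5=5
Step 5: prey: 2+0-0=2; pred: 5+0-2=3
Step 6: prey: 2+0-0=2; pred: 3+0-1=2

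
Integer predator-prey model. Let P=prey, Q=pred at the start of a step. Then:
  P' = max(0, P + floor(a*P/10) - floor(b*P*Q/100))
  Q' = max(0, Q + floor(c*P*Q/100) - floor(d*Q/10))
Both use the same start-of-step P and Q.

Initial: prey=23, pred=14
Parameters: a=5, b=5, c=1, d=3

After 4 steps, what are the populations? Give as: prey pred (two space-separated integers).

Answer: 15 8

Derivation:
Step 1: prey: 23+11-16=18; pred: 14+3-4=13
Step 2: prey: 18+9-11=16; pred: 13+2-3=12
Step 3: prey: 16+8-9=15; pred: 12+1-3=10
Step 4: prey: 15+7-7=15; pred: 10+1-3=8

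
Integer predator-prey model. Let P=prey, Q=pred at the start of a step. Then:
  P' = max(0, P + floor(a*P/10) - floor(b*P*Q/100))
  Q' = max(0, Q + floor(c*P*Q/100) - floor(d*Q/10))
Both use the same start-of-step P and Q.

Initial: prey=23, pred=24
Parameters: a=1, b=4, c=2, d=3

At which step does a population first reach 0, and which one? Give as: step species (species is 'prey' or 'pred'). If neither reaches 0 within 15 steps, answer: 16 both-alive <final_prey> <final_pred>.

Step 1: prey: 23+2-22=3; pred: 24+11-7=28
Step 2: prey: 3+0-3=0; pred: 28+1-8=21
First extinction: prey at step 2

Answer: 2 prey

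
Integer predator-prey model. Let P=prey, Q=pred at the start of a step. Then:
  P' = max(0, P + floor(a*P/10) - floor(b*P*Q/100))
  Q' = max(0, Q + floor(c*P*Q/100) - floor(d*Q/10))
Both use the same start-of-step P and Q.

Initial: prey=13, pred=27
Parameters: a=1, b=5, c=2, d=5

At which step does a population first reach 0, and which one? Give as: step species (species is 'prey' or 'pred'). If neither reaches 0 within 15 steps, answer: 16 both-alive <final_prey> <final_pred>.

Answer: 1 prey

Derivation:
Step 1: prey: 13+1-17=0; pred: 27+7-13=21
First extinction: prey at step 1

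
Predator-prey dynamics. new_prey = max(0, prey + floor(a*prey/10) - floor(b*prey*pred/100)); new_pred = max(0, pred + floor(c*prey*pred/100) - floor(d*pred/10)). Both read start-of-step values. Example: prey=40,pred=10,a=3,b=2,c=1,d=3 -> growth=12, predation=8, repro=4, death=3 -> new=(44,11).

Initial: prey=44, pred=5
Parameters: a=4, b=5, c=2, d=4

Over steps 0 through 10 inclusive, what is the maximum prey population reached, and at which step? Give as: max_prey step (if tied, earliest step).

Answer: 53 2

Derivation:
Step 1: prey: 44+17-11=50; pred: 5+4-2=7
Step 2: prey: 50+20-17=53; pred: 7+7-2=12
Step 3: prey: 53+21-31=43; pred: 12+12-4=20
Step 4: prey: 43+17-43=17; pred: 20+17-8=29
Step 5: prey: 17+6-24=0; pred: 29+9-11=27
Step 6: prey: 0+0-0=0; pred: 27+0-10=17
Step 7: prey: 0+0-0=0; pred: 17+0-6=11
Step 8: prey: 0+0-0=0; pred: 11+0-4=7
Step 9: prey: 0+0-0=0; pred: 7+0-2=5
Step 10: prey: 0+0-0=0; pred: 5+0-2=3
Max prey = 53 at step 2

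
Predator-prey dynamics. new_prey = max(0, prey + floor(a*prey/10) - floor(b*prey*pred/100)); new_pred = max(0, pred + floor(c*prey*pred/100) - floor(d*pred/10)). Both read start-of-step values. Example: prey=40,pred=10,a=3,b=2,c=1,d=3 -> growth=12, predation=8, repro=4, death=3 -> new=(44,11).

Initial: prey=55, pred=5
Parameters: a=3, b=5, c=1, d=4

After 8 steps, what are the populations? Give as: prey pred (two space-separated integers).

Step 1: prey: 55+16-13=58; pred: 5+2-2=5
Step 2: prey: 58+17-14=61; pred: 5+2-2=5
Step 3: prey: 61+18-15=64; pred: 5+3-2=6
Step 4: prey: 64+19-19=64; pred: 6+3-2=7
Step 5: prey: 64+19-22=61; pred: 7+4-2=9
Step 6: prey: 61+18-27=52; pred: 9+5-3=11
Step 7: prey: 52+15-28=39; pred: 11+5-4=12
Step 8: prey: 39+11-23=27; pred: 12+4-4=12

Answer: 27 12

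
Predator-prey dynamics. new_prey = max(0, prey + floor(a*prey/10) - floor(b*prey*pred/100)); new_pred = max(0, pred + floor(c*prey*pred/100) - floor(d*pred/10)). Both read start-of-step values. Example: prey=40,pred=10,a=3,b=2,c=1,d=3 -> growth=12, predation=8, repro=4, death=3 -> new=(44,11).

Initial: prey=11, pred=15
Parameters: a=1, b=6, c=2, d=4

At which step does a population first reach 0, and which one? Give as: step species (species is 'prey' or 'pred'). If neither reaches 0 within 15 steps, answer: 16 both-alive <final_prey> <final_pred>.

Answer: 16 both-alive 1 2

Derivation:
Step 1: prey: 11+1-9=3; pred: 15+3-6=12
Step 2: prey: 3+0-2=1; pred: 12+0-4=8
Step 3: prey: 1+0-0=1; pred: 8+0-3=5
Step 4: prey: 1+0-0=1; pred: 5+0-2=3
Step 5: prey: 1+0-0=1; pred: 3+0-1=2
Step 6: prey: 1+0-0=1; pred: 2+0-0=2
Steps 7-15: state stable at prey=1, pred=2 (no change)
No extinction within 15 steps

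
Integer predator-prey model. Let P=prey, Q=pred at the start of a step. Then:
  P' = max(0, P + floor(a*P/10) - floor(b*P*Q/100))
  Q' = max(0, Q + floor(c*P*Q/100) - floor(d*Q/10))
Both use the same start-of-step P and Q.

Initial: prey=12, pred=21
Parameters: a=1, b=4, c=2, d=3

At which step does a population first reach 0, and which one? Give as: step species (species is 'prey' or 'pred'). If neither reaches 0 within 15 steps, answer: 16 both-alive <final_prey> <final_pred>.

Step 1: prey: 12+1-10=3; pred: 21+5-6=20
Step 2: prey: 3+0-2=1; pred: 20+1-6=15
Step 3: prey: 1+0-0=1; pred: 15+0-4=11
Step 4: prey: 1+0-0=1; pred: 11+0-3=8
Step 5: prey: 1+0-0=1; pred: 8+0-2=6
Step 6: prey: 1+0-0=1; pred: 6+0-1=5
Step 7: prey: 1+0-0=1; pred: 5+0-1=4
Step 8: prey: 1+0-0=1; pred: 4+0-1=3
Step 9: prey: 1+0-0=1; pred: 3+0-0=3
Steps 10-15: state stable at prey=1, pred=3 (no change)
No extinction within 15 steps

Answer: 16 both-alive 1 3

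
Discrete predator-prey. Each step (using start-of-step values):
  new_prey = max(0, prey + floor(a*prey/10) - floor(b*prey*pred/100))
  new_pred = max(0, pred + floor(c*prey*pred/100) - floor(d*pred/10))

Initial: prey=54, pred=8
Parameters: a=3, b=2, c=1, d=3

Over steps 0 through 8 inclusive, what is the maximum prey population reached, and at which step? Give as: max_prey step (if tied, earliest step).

Answer: 71 3

Derivation:
Step 1: prey: 54+16-8=62; pred: 8+4-2=10
Step 2: prey: 62+18-12=68; pred: 10+6-3=13
Step 3: prey: 68+20-17=71; pred: 13+8-3=18
Step 4: prey: 71+21-25=67; pred: 18+12-5=25
Step 5: prey: 67+20-33=54; pred: 25+16-7=34
Step 6: prey: 54+16-36=34; pred: 34+18-10=42
Step 7: prey: 34+10-28=16; pred: 42+14-12=44
Step 8: prey: 16+4-14=6; pred: 44+7-13=38
Max prey = 71 at step 3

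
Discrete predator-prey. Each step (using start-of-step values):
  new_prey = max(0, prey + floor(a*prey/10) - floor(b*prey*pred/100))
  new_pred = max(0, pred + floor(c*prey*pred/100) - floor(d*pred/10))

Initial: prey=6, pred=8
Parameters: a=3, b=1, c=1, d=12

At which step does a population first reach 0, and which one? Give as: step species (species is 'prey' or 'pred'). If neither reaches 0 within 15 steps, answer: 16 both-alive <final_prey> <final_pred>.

Answer: 1 pred

Derivation:
Step 1: prey: 6+1-0=7; pred: 8+0-9=0
First extinction: pred at step 1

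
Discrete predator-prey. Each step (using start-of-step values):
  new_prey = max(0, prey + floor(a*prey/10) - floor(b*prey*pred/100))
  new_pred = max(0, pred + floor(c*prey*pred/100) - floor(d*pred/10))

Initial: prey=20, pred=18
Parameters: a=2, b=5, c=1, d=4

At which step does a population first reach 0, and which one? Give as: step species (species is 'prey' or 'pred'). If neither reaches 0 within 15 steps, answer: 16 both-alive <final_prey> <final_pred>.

Step 1: prey: 20+4-18=6; pred: 18+3-7=14
Step 2: prey: 6+1-4=3; pred: 14+0-5=9
Step 3: prey: 3+0-1=2; pred: 9+0-3=6
Step 4: prey: 2+0-0=2; pred: 6+0-2=4
Step 5: prey: 2+0-0=2; pred: 4+0-1=3
Step 6: prey: 2+0-0=2; pred: 3+0-1=2
Step 7: prey: 2+0-0=2; pred: 2+0-0=2
Steps 8-15: state stable at prey=2, pred=2 (no change)
No extinction within 15 steps

Answer: 16 both-alive 2 2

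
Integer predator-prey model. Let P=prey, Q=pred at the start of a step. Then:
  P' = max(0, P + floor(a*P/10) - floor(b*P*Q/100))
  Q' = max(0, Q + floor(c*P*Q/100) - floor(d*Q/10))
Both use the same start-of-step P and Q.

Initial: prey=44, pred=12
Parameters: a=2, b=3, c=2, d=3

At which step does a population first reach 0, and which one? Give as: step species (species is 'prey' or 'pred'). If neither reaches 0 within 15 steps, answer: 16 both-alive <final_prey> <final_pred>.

Answer: 16 both-alive 1 3

Derivation:
Step 1: prey: 44+8-15=37; pred: 12+10-3=19
Step 2: prey: 37+7-21=23; pred: 19+14-5=28
Step 3: prey: 23+4-19=8; pred: 28+12-8=32
Step 4: prey: 8+1-7=2; pred: 32+5-9=28
Step 5: prey: 2+0-1=1; pred: 28+1-8=21
Step 6: prey: 1+0-0=1; pred: 21+0-6=15
Step 7: prey: 1+0-0=1; pred: 15+0-4=11
Step 8: prey: 1+0-0=1; pred: 11+0-3=8
Step 9: prey: 1+0-0=1; pred: 8+0-2=6
Step 10: prey: 1+0-0=1; pred: 6+0-1=5
Step 11: prey: 1+0-0=1; pred: 5+0-1=4
Step 12: prey: 1+0-0=1; pred: 4+0-1=3
Step 13: prey: 1+0-0=1; pred: 3+0-0=3
Steps 14-15: state stable at prey=1, pred=3 (no change)
No extinction within 15 steps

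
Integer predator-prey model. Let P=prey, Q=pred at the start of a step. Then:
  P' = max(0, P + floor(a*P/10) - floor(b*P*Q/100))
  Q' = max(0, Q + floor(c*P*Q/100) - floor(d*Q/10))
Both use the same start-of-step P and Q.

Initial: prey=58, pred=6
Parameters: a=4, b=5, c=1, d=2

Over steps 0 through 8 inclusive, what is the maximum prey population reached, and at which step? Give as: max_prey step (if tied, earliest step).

Answer: 64 1

Derivation:
Step 1: prey: 58+23-17=64; pred: 6+3-1=8
Step 2: prey: 64+25-25=64; pred: 8+5-1=12
Step 3: prey: 64+25-38=51; pred: 12+7-2=17
Step 4: prey: 51+20-43=28; pred: 17+8-3=22
Step 5: prey: 28+11-30=9; pred: 22+6-4=24
Step 6: prey: 9+3-10=2; pred: 24+2-4=22
Step 7: prey: 2+0-2=0; pred: 22+0-4=18
Step 8: prey: 0+0-0=0; pred: 18+0-3=15
Max prey = 64 at step 1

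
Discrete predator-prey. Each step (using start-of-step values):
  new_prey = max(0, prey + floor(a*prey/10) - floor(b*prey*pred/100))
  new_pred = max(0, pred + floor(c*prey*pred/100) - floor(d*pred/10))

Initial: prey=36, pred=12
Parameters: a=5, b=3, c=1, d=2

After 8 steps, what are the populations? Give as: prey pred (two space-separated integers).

Answer: 4 31

Derivation:
Step 1: prey: 36+18-12=42; pred: 12+4-2=14
Step 2: prey: 42+21-17=46; pred: 14+5-2=17
Step 3: prey: 46+23-23=46; pred: 17+7-3=21
Step 4: prey: 46+23-28=41; pred: 21+9-4=26
Step 5: prey: 41+20-31=30; pred: 26+10-5=31
Step 6: prey: 30+15-27=18; pred: 31+9-6=34
Step 7: prey: 18+9-18=9; pred: 34+6-6=34
Step 8: prey: 9+4-9=4; pred: 34+3-6=31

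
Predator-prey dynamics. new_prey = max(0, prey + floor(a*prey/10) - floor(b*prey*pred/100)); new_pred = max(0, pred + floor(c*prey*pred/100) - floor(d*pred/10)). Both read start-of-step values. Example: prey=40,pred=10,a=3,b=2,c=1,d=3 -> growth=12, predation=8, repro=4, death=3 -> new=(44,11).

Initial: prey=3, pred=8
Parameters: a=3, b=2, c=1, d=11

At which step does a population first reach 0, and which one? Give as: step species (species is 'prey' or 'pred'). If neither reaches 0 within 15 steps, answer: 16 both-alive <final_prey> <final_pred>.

Answer: 1 pred

Derivation:
Step 1: prey: 3+0-0=3; pred: 8+0-8=0
First extinction: pred at step 1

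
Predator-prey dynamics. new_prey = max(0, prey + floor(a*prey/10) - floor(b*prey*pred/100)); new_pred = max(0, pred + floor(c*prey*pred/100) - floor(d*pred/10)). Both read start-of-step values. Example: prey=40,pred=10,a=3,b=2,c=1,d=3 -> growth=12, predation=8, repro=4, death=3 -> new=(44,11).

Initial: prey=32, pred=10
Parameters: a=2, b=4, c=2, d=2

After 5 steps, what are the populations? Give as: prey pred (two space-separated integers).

Step 1: prey: 32+6-12=26; pred: 10+6-2=14
Step 2: prey: 26+5-14=17; pred: 14+7-2=19
Step 3: prey: 17+3-12=8; pred: 19+6-3=22
Step 4: prey: 8+1-7=2; pred: 22+3-4=21
Step 5: prey: 2+0-1=1; pred: 21+0-4=17

Answer: 1 17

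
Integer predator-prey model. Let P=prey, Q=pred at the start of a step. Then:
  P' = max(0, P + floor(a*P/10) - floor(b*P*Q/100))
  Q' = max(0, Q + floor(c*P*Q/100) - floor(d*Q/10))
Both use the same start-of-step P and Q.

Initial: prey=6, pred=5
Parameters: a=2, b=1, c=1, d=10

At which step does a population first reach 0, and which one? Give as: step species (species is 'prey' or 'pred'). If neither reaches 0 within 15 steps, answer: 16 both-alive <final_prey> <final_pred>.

Step 1: prey: 6+1-0=7; pred: 5+0-5=0
First extinction: pred at step 1

Answer: 1 pred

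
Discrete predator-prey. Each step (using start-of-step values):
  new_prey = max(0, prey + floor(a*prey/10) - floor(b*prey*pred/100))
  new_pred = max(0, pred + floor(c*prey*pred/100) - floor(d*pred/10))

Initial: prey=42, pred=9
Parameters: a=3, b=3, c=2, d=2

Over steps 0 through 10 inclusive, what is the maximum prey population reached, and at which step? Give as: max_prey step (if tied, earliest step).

Step 1: prey: 42+12-11=43; pred: 9+7-1=15
Step 2: prey: 43+12-19=36; pred: 15+12-3=24
Step 3: prey: 36+10-25=21; pred: 24+17-4=37
Step 4: prey: 21+6-23=4; pred: 37+15-7=45
Step 5: prey: 4+1-5=0; pred: 45+3-9=39
Step 6: prey: 0+0-0=0; pred: 39+0-7=32
Step 7: prey: 0+0-0=0; pred: 32+0-6=26
Step 8: prey: 0+0-0=0; pred: 26+0-5=21
Step 9: prey: 0+0-0=0; pred: 21+0-4=17
Step 10: prey: 0+0-0=0; pred: 17+0-3=14
Max prey = 43 at step 1

Answer: 43 1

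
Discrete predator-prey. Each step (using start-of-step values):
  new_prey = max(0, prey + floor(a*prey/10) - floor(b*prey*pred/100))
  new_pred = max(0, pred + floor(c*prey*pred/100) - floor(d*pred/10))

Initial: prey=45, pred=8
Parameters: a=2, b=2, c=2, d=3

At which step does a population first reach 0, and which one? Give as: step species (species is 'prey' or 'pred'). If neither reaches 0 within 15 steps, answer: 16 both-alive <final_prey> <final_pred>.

Step 1: prey: 45+9-7=47; pred: 8+7-2=13
Step 2: prey: 47+9-12=44; pred: 13+12-3=22
Step 3: prey: 44+8-19=33; pred: 22+19-6=35
Step 4: prey: 33+6-23=16; pred: 35+23-10=48
Step 5: prey: 16+3-15=4; pred: 48+15-14=49
Step 6: prey: 4+0-3=1; pred: 49+3-14=38
Step 7: prey: 1+0-0=1; pred: 38+0-11=27
Step 8: prey: 1+0-0=1; pred: 27+0-8=19
Step 9: prey: 1+0-0=1; pred: 19+0-5=14
Step 10: prey: 1+0-0=1; pred: 14+0-4=10
Step 11: prey: 1+0-0=1; pred: 10+0-3=7
Step 12: prey: 1+0-0=1; pred: 7+0-2=5
Step 13: prey: 1+0-0=1; pred: 5+0-1=4
Step 14: prey: 1+0-0=1; pred: 4+0-1=3
Step 15: prey: 1+0-0=1; pred: 3+0-0=3
No extinction within 15 steps

Answer: 16 both-alive 1 3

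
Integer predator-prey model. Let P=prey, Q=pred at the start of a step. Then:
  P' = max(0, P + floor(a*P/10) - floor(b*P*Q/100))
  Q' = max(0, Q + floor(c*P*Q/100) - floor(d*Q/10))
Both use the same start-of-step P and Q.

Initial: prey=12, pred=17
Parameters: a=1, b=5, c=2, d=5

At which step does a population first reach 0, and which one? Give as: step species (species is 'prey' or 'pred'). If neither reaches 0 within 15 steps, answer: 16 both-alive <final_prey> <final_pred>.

Step 1: prey: 12+1-10=3; pred: 17+4-8=13
Step 2: prey: 3+0-1=2; pred: 13+0-6=7
Step 3: prey: 2+0-0=2; pred: 7+0-3=4
Step 4: prey: 2+0-0=2; pred: 4+0-2=2
Step 5: prey: 2+0-0=2; pred: 2+0-1=1
Step 6: prey: 2+0-0=2; pred: 1+0-0=1
Steps 7-15: state stable at prey=2, pred=1 (no change)
No extinction within 15 steps

Answer: 16 both-alive 2 1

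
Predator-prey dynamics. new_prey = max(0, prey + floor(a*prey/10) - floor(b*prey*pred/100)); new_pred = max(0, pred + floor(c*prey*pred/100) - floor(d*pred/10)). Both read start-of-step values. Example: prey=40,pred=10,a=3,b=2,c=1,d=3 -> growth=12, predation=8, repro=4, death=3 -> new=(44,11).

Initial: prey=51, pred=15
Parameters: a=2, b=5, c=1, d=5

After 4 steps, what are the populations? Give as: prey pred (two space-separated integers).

Step 1: prey: 51+10-38=23; pred: 15+7-7=15
Step 2: prey: 23+4-17=10; pred: 15+3-7=11
Step 3: prey: 10+2-5=7; pred: 11+1-5=7
Step 4: prey: 7+1-2=6; pred: 7+0-3=4

Answer: 6 4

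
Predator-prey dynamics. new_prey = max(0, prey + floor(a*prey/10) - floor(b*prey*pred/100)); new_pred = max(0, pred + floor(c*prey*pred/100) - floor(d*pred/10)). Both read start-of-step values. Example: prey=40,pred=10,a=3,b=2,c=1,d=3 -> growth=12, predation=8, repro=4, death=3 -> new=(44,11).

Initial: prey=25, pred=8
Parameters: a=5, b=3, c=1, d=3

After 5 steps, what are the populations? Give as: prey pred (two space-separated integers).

Step 1: prey: 25+12-6=31; pred: 8+2-2=8
Step 2: prey: 31+15-7=39; pred: 8+2-2=8
Step 3: prey: 39+19-9=49; pred: 8+3-2=9
Step 4: prey: 49+24-13=60; pred: 9+4-2=11
Step 5: prey: 60+30-19=71; pred: 11+6-3=14

Answer: 71 14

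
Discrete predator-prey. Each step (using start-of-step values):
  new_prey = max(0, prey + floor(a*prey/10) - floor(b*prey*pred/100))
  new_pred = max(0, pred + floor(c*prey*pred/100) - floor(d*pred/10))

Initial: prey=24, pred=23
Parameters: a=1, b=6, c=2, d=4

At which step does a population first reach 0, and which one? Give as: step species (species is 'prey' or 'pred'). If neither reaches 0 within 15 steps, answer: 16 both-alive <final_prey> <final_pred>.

Answer: 1 prey

Derivation:
Step 1: prey: 24+2-33=0; pred: 23+11-9=25
First extinction: prey at step 1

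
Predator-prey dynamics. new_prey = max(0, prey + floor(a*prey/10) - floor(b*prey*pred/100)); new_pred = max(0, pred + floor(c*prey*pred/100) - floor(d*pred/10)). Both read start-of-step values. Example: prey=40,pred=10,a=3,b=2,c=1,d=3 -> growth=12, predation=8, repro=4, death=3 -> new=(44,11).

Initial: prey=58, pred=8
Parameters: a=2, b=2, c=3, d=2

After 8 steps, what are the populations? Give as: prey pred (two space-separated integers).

Answer: 0 50

Derivation:
Step 1: prey: 58+11-9=60; pred: 8+13-1=20
Step 2: prey: 60+12-24=48; pred: 20+36-4=52
Step 3: prey: 48+9-49=8; pred: 52+74-10=116
Step 4: prey: 8+1-18=0; pred: 116+27-23=120
Step 5: prey: 0+0-0=0; pred: 120+0-24=96
Step 6: prey: 0+0-0=0; pred: 96+0-19=77
Step 7: prey: 0+0-0=0; pred: 77+0-15=62
Step 8: prey: 0+0-0=0; pred: 62+0-12=50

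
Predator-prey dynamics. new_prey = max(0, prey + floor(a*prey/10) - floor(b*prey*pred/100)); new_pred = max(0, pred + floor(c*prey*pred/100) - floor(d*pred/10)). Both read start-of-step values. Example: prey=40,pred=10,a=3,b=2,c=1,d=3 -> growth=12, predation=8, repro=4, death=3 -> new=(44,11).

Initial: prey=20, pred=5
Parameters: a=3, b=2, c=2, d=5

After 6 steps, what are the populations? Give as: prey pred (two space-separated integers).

Step 1: prey: 20+6-2=24; pred: 5+2-2=5
Step 2: prey: 24+7-2=29; pred: 5+2-2=5
Step 3: prey: 29+8-2=35; pred: 5+2-2=5
Step 4: prey: 35+10-3=42; pred: 5+3-2=6
Step 5: prey: 42+12-5=49; pred: 6+5-3=8
Step 6: prey: 49+14-7=56; pred: 8+7-4=11

Answer: 56 11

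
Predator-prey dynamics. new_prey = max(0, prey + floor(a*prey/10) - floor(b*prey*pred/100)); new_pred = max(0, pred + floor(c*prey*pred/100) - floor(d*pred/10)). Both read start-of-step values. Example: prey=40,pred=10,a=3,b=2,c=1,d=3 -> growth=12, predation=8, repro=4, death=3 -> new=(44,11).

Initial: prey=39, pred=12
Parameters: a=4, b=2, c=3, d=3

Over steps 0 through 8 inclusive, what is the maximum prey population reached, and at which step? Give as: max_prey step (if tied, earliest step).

Step 1: prey: 39+15-9=45; pred: 12+14-3=23
Step 2: prey: 45+18-20=43; pred: 23+31-6=48
Step 3: prey: 43+17-41=19; pred: 48+61-14=95
Step 4: prey: 19+7-36=0; pred: 95+54-28=121
Step 5: prey: 0+0-0=0; pred: 121+0-36=85
Step 6: prey: 0+0-0=0; pred: 85+0-25=60
Step 7: prey: 0+0-0=0; pred: 60+0-18=42
Step 8: prey: 0+0-0=0; pred: 42+0-12=30
Max prey = 45 at step 1

Answer: 45 1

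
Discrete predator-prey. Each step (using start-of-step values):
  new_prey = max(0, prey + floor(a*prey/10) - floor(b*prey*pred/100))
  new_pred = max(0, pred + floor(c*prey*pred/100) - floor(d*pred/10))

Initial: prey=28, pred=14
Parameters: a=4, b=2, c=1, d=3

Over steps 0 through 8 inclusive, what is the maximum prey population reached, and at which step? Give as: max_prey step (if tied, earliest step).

Step 1: prey: 28+11-7=32; pred: 14+3-4=13
Step 2: prey: 32+12-8=36; pred: 13+4-3=14
Step 3: prey: 36+14-10=40; pred: 14+5-4=15
Step 4: prey: 40+16-12=44; pred: 15+6-4=17
Step 5: prey: 44+17-14=47; pred: 17+7-5=19
Step 6: prey: 47+18-17=48; pred: 19+8-5=22
Step 7: prey: 48+19-21=46; pred: 22+10-6=26
Step 8: prey: 46+18-23=41; pred: 26+11-7=30
Max prey = 48 at step 6

Answer: 48 6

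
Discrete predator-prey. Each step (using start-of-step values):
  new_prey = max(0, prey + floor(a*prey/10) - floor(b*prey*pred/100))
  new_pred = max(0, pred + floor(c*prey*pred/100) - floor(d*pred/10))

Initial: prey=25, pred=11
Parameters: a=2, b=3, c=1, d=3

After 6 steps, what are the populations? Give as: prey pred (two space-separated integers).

Answer: 18 6

Derivation:
Step 1: prey: 25+5-8=22; pred: 11+2-3=10
Step 2: prey: 22+4-6=20; pred: 10+2-3=9
Step 3: prey: 20+4-5=19; pred: 9+1-2=8
Step 4: prey: 19+3-4=18; pred: 8+1-2=7
Step 5: prey: 18+3-3=18; pred: 7+1-2=6
Step 6: prey: 18+3-3=18; pred: 6+1-1=6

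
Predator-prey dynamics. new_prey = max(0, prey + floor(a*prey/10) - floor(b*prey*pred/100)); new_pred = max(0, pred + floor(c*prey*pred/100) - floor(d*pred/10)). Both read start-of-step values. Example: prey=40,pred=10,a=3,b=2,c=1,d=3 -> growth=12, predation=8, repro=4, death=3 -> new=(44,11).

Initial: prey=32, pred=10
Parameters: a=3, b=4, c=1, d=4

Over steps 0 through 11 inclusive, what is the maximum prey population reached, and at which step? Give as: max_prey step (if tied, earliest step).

Step 1: prey: 32+9-12=29; pred: 10+3-4=9
Step 2: prey: 29+8-10=27; pred: 9+2-3=8
Step 3: prey: 27+8-8=27; pred: 8+2-3=7
Step 4: prey: 27+8-7=28; pred: 7+1-2=6
Step 5: prey: 28+8-6=30; pred: 6+1-2=5
Step 6: prey: 30+9-6=33; pred: 5+1-2=4
Step 7: prey: 33+9-5=37; pred: 4+1-1=4
Step 8: prey: 37+11-5=43; pred: 4+1-1=4
Step 9: prey: 43+12-6=49; pred: 4+1-1=4
Step 10: prey: 49+14-7=56; pred: 4+1-1=4
Step 11: prey: 56+16-8=64; pred: 4+2-1=5
Max prey = 64 at step 11

Answer: 64 11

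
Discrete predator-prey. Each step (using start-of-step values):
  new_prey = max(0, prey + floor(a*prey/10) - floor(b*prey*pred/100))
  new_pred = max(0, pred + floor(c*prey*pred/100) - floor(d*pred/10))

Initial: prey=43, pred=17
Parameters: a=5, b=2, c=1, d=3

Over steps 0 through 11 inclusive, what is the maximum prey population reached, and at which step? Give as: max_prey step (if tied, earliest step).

Answer: 59 3

Derivation:
Step 1: prey: 43+21-14=50; pred: 17+7-5=19
Step 2: prey: 50+25-19=56; pred: 19+9-5=23
Step 3: prey: 56+28-25=59; pred: 23+12-6=29
Step 4: prey: 59+29-34=54; pred: 29+17-8=38
Step 5: prey: 54+27-41=40; pred: 38+20-11=47
Step 6: prey: 40+20-37=23; pred: 47+18-14=51
Step 7: prey: 23+11-23=11; pred: 51+11-15=47
Step 8: prey: 11+5-10=6; pred: 47+5-14=38
Step 9: prey: 6+3-4=5; pred: 38+2-11=29
Step 10: prey: 5+2-2=5; pred: 29+1-8=22
Step 11: prey: 5+2-2=5; pred: 22+1-6=17
Max prey = 59 at step 3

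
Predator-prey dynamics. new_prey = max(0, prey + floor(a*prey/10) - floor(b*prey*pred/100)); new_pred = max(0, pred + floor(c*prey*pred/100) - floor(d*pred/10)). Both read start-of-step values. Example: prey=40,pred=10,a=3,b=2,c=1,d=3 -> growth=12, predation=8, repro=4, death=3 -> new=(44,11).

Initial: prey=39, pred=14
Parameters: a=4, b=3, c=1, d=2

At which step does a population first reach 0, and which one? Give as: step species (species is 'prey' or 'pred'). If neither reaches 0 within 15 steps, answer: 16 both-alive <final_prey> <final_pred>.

Answer: 16 both-alive 13 5

Derivation:
Step 1: prey: 39+15-16=38; pred: 14+5-2=17
Step 2: prey: 38+15-19=34; pred: 17+6-3=20
Step 3: prey: 34+13-20=27; pred: 20+6-4=22
Step 4: prey: 27+10-17=20; pred: 22+5-4=23
Step 5: prey: 20+8-13=15; pred: 23+4-4=23
Step 6: prey: 15+6-10=11; pred: 23+3-4=22
Step 7: prey: 11+4-7=8; pred: 22+2-4=20
Step 8: prey: 8+3-4=7; pred: 20+1-4=17
Step 9: prey: 7+2-3=6; pred: 17+1-3=15
Step 10: prey: 6+2-2=6; pred: 15+0-3=12
Step 11: prey: 6+2-2=6; pred: 12+0-2=10
Step 12: prey: 6+2-1=7; pred: 10+0-2=8
Step 13: prey: 7+2-1=8; pred: 8+0-1=7
Step 14: prey: 8+3-1=10; pred: 7+0-1=6
Step 15: prey: 10+4-1=13; pred: 6+0-1=5
No extinction within 15 steps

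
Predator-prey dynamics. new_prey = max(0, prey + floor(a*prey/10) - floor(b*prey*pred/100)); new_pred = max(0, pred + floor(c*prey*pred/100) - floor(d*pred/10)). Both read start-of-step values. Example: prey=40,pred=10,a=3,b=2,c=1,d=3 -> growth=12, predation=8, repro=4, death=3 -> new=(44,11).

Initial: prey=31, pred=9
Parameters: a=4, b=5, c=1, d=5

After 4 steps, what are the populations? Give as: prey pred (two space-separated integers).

Answer: 42 3

Derivation:
Step 1: prey: 31+12-13=30; pred: 9+2-4=7
Step 2: prey: 30+12-10=32; pred: 7+2-3=6
Step 3: prey: 32+12-9=35; pred: 6+1-3=4
Step 4: prey: 35+14-7=42; pred: 4+1-2=3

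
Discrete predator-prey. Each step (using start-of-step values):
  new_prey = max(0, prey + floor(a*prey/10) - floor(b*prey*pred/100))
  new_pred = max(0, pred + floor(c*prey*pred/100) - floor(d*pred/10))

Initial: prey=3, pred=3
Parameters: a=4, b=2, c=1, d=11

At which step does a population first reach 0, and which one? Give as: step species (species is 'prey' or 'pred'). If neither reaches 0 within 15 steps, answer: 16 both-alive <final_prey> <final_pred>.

Step 1: prey: 3+1-0=4; pred: 3+0-3=0
First extinction: pred at step 1

Answer: 1 pred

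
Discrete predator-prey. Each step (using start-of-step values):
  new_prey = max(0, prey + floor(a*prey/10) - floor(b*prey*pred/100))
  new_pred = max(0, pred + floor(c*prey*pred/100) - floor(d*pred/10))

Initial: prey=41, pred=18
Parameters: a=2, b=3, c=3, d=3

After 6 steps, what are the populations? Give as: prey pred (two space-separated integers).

Answer: 0 16

Derivation:
Step 1: prey: 41+8-22=27; pred: 18+22-5=35
Step 2: prey: 27+5-28=4; pred: 35+28-10=53
Step 3: prey: 4+0-6=0; pred: 53+6-15=44
Step 4: prey: 0+0-0=0; pred: 44+0-13=31
Step 5: prey: 0+0-0=0; pred: 31+0-9=22
Step 6: prey: 0+0-0=0; pred: 22+0-6=16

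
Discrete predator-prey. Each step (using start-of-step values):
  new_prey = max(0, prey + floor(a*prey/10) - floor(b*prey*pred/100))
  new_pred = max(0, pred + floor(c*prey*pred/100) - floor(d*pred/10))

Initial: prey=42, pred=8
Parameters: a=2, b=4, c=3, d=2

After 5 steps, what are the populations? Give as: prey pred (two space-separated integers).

Answer: 0 29

Derivation:
Step 1: prey: 42+8-13=37; pred: 8+10-1=17
Step 2: prey: 37+7-25=19; pred: 17+18-3=32
Step 3: prey: 19+3-24=0; pred: 32+18-6=44
Step 4: prey: 0+0-0=0; pred: 44+0-8=36
Step 5: prey: 0+0-0=0; pred: 36+0-7=29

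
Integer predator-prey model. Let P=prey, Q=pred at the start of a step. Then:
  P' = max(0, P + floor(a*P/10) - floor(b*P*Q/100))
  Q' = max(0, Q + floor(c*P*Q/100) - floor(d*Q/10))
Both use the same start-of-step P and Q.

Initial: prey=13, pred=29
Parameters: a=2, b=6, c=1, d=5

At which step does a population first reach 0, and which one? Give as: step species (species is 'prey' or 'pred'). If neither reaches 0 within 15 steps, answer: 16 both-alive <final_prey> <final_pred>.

Step 1: prey: 13+2-22=0; pred: 29+3-14=18
First extinction: prey at step 1

Answer: 1 prey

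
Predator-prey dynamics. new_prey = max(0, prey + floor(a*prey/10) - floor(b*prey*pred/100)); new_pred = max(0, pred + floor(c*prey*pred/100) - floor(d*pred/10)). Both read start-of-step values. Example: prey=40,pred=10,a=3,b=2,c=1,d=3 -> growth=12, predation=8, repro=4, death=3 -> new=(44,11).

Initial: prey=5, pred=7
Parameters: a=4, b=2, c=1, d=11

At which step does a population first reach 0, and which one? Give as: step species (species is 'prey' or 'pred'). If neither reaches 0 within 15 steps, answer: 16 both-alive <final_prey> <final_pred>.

Step 1: prey: 5+2-0=7; pred: 7+0-7=0
First extinction: pred at step 1

Answer: 1 pred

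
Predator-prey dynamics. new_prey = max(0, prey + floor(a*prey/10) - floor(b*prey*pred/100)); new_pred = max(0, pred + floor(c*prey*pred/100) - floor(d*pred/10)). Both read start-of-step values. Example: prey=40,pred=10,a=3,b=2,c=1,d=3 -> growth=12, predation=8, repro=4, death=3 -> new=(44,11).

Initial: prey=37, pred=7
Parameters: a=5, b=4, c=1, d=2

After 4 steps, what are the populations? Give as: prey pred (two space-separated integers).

Answer: 57 18

Derivation:
Step 1: prey: 37+18-10=45; pred: 7+2-1=8
Step 2: prey: 45+22-14=53; pred: 8+3-1=10
Step 3: prey: 53+26-21=58; pred: 10+5-2=13
Step 4: prey: 58+29-30=57; pred: 13+7-2=18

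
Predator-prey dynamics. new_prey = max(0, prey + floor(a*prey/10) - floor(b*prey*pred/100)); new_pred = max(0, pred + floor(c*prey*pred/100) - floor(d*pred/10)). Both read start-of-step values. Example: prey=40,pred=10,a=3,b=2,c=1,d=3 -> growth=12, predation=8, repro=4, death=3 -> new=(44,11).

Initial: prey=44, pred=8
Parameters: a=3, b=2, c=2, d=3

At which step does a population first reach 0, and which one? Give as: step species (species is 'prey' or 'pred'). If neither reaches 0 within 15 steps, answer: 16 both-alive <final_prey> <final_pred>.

Step 1: prey: 44+13-7=50; pred: 8+7-2=13
Step 2: prey: 50+15-13=52; pred: 13+13-3=23
Step 3: prey: 52+15-23=44; pred: 23+23-6=40
Step 4: prey: 44+13-35=22; pred: 40+35-12=63
Step 5: prey: 22+6-27=1; pred: 63+27-18=72
Step 6: prey: 1+0-1=0; pred: 72+1-21=52
First extinction: prey at step 6

Answer: 6 prey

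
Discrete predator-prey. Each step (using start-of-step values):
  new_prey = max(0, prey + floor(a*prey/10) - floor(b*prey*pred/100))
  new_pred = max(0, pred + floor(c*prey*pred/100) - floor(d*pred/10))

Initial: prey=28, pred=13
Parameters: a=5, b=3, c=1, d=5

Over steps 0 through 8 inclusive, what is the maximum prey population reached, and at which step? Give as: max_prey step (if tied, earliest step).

Answer: 129 8

Derivation:
Step 1: prey: 28+14-10=32; pred: 13+3-6=10
Step 2: prey: 32+16-9=39; pred: 10+3-5=8
Step 3: prey: 39+19-9=49; pred: 8+3-4=7
Step 4: prey: 49+24-10=63; pred: 7+3-3=7
Step 5: prey: 63+31-13=81; pred: 7+4-3=8
Step 6: prey: 81+40-19=102; pred: 8+6-4=10
Step 7: prey: 102+51-30=123; pred: 10+10-5=15
Step 8: prey: 123+61-55=129; pred: 15+18-7=26
Max prey = 129 at step 8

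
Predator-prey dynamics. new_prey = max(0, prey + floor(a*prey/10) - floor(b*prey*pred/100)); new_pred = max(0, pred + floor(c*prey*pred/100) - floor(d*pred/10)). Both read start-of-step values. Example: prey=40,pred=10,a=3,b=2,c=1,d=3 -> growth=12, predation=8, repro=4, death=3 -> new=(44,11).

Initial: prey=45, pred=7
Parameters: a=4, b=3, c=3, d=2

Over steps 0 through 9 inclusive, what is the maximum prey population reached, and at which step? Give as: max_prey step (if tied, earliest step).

Step 1: prey: 45+18-9=54; pred: 7+9-1=15
Step 2: prey: 54+21-24=51; pred: 15+24-3=36
Step 3: prey: 51+20-55=16; pred: 36+55-7=84
Step 4: prey: 16+6-40=0; pred: 84+40-16=108
Step 5: prey: 0+0-0=0; pred: 108+0-21=87
Step 6: prey: 0+0-0=0; pred: 87+0-17=70
Step 7: prey: 0+0-0=0; pred: 70+0-14=56
Step 8: prey: 0+0-0=0; pred: 56+0-11=45
Step 9: prey: 0+0-0=0; pred: 45+0-9=36
Max prey = 54 at step 1

Answer: 54 1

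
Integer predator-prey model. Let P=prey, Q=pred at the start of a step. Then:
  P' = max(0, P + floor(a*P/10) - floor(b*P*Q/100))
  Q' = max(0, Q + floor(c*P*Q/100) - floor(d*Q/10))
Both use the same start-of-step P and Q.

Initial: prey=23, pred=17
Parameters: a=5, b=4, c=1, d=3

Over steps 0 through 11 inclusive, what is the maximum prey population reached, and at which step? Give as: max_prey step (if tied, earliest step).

Step 1: prey: 23+11-15=19; pred: 17+3-5=15
Step 2: prey: 19+9-11=17; pred: 15+2-4=13
Step 3: prey: 17+8-8=17; pred: 13+2-3=12
Step 4: prey: 17+8-8=17; pred: 12+2-3=11
Step 5: prey: 17+8-7=18; pred: 11+1-3=9
Step 6: prey: 18+9-6=21; pred: 9+1-2=8
Step 7: prey: 21+10-6=25; pred: 8+1-2=7
Step 8: prey: 25+12-7=30; pred: 7+1-2=6
Step 9: prey: 30+15-7=38; pred: 6+1-1=6
Step 10: prey: 38+19-9=48; pred: 6+2-1=7
Step 11: prey: 48+24-13=59; pred: 7+3-2=8
Max prey = 59 at step 11

Answer: 59 11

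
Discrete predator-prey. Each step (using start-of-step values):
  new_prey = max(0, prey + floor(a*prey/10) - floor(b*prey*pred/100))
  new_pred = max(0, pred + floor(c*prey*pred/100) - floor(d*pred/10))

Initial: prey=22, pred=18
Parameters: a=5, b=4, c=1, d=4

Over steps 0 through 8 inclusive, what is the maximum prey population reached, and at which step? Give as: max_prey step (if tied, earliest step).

Answer: 67 8

Derivation:
Step 1: prey: 22+11-15=18; pred: 18+3-7=14
Step 2: prey: 18+9-10=17; pred: 14+2-5=11
Step 3: prey: 17+8-7=18; pred: 11+1-4=8
Step 4: prey: 18+9-5=22; pred: 8+1-3=6
Step 5: prey: 22+11-5=28; pred: 6+1-2=5
Step 6: prey: 28+14-5=37; pred: 5+1-2=4
Step 7: prey: 37+18-5=50; pred: 4+1-1=4
Step 8: prey: 50+25-8=67; pred: 4+2-1=5
Max prey = 67 at step 8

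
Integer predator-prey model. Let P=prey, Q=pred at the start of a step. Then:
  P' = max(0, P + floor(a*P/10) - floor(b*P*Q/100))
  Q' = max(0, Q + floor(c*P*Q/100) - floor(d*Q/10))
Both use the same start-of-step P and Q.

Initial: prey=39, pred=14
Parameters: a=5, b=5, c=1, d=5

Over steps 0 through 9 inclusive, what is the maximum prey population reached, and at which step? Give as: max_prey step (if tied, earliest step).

Step 1: prey: 39+19-27=31; pred: 14+5-7=12
Step 2: prey: 31+15-18=28; pred: 12+3-6=9
Step 3: prey: 28+14-12=30; pred: 9+2-4=7
Step 4: prey: 30+15-10=35; pred: 7+2-3=6
Step 5: prey: 35+17-10=42; pred: 6+2-3=5
Step 6: prey: 42+21-10=53; pred: 5+2-2=5
Step 7: prey: 53+26-13=66; pred: 5+2-2=5
Step 8: prey: 66+33-16=83; pred: 5+3-2=6
Step 9: prey: 83+41-24=100; pred: 6+4-3=7
Max prey = 100 at step 9

Answer: 100 9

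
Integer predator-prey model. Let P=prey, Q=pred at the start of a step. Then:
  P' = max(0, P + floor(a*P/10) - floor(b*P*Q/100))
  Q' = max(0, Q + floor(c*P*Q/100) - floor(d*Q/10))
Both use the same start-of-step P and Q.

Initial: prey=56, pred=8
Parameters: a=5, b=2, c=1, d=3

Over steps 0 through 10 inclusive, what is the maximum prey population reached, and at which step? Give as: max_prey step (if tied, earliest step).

Step 1: prey: 56+28-8=76; pred: 8+4-2=10
Step 2: prey: 76+38-15=99; pred: 10+7-3=14
Step 3: prey: 99+49-27=121; pred: 14+13-4=23
Step 4: prey: 121+60-55=126; pred: 23+27-6=44
Step 5: prey: 126+63-110=79; pred: 44+55-13=86
Step 6: prey: 79+39-135=0; pred: 86+67-25=128
Step 7: prey: 0+0-0=0; pred: 128+0-38=90
Step 8: prey: 0+0-0=0; pred: 90+0-27=63
Step 9: prey: 0+0-0=0; pred: 63+0-18=45
Step 10: prey: 0+0-0=0; pred: 45+0-13=32
Max prey = 126 at step 4

Answer: 126 4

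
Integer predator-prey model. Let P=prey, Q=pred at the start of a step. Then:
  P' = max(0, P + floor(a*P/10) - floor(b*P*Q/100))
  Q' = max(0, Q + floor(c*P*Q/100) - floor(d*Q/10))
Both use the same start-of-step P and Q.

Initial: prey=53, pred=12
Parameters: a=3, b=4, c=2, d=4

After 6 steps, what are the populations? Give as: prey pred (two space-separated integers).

Step 1: prey: 53+15-25=43; pred: 12+12-4=20
Step 2: prey: 43+12-34=21; pred: 20+17-8=29
Step 3: prey: 21+6-24=3; pred: 29+12-11=30
Step 4: prey: 3+0-3=0; pred: 30+1-12=19
Step 5: prey: 0+0-0=0; pred: 19+0-7=12
Step 6: prey: 0+0-0=0; pred: 12+0-4=8

Answer: 0 8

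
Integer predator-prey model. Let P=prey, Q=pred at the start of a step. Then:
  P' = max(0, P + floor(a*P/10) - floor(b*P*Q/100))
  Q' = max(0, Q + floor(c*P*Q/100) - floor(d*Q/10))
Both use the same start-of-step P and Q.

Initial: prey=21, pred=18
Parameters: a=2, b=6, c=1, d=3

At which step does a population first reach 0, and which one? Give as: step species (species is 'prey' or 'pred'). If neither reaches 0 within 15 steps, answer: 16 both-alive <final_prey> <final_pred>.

Step 1: prey: 21+4-22=3; pred: 18+3-5=16
Step 2: prey: 3+0-2=1; pred: 16+0-4=12
Step 3: prey: 1+0-0=1; pred: 12+0-3=9
Step 4: prey: 1+0-0=1; pred: 9+0-2=7
Step 5: prey: 1+0-0=1; pred: 7+0-2=5
Step 6: prey: 1+0-0=1; pred: 5+0-1=4
Step 7: prey: 1+0-0=1; pred: 4+0-1=3
Step 8: prey: 1+0-0=1; pred: 3+0-0=3
Steps 9-15: state stable at prey=1, pred=3 (no change)
No extinction within 15 steps

Answer: 16 both-alive 1 3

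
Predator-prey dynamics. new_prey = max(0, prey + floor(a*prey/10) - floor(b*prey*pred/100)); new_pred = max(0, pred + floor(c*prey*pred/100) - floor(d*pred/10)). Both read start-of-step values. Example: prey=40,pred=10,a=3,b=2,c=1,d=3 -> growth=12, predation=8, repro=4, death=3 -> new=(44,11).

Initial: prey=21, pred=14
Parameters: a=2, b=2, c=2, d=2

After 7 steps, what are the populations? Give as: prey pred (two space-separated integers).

Step 1: prey: 21+4-5=20; pred: 14+5-2=17
Step 2: prey: 20+4-6=18; pred: 17+6-3=20
Step 3: prey: 18+3-7=14; pred: 20+7-4=23
Step 4: prey: 14+2-6=10; pred: 23+6-4=25
Step 5: prey: 10+2-5=7; pred: 25+5-5=25
Step 6: prey: 7+1-3=5; pred: 25+3-5=23
Step 7: prey: 5+1-2=4; pred: 23+2-4=21

Answer: 4 21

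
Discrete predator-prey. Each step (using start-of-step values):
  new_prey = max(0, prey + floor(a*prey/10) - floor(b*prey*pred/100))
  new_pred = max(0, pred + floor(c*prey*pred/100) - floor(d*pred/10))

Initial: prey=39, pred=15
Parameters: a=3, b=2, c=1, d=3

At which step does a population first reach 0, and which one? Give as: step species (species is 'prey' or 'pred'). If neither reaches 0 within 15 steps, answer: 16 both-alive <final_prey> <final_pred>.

Step 1: prey: 39+11-11=39; pred: 15+5-4=16
Step 2: prey: 39+11-12=38; pred: 16+6-4=18
Step 3: prey: 38+11-13=36; pred: 18+6-5=19
Step 4: prey: 36+10-13=33; pred: 19+6-5=20
Step 5: prey: 33+9-13=29; pred: 20+6-6=20
Step 6: prey: 29+8-11=26; pred: 20+5-6=19
Step 7: prey: 26+7-9=24; pred: 19+4-5=18
Step 8: prey: 24+7-8=23; pred: 18+4-5=17
Step 9: prey: 23+6-7=22; pred: 17+3-5=15
Step 10: prey: 22+6-6=22; pred: 15+3-4=14
Step 11: prey: 22+6-6=22; pred: 14+3-4=13
Step 12: prey: 22+6-5=23; pred: 13+2-3=12
Step 13: prey: 23+6-5=24; pred: 12+2-3=11
Step 14: prey: 24+7-5=26; pred: 11+2-3=10
Step 15: prey: 26+7-5=28; pred: 10+2-3=9
No extinction within 15 steps

Answer: 16 both-alive 28 9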